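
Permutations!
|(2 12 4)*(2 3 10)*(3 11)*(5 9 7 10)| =9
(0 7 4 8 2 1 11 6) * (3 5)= (0 7 4 8 2 1 11 6)(3 5)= [7, 11, 1, 5, 8, 3, 0, 4, 2, 9, 10, 6]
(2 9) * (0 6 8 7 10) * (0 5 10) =[6, 1, 9, 3, 4, 10, 8, 0, 7, 2, 5] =(0 6 8 7)(2 9)(5 10)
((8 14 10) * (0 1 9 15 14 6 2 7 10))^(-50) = (15)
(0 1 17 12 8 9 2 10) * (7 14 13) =(0 1 17 12 8 9 2 10)(7 14 13) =[1, 17, 10, 3, 4, 5, 6, 14, 9, 2, 0, 11, 8, 7, 13, 15, 16, 12]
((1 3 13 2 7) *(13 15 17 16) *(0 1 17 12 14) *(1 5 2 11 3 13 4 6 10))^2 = (0 2 17 4 10 13 3 12)(1 11 15 14 5 7 16 6)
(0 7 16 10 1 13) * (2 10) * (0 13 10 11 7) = (1 10)(2 11 7 16) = [0, 10, 11, 3, 4, 5, 6, 16, 8, 9, 1, 7, 12, 13, 14, 15, 2]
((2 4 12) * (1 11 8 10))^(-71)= ((1 11 8 10)(2 4 12))^(-71)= (1 11 8 10)(2 4 12)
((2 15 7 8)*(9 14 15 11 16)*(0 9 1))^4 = ((0 9 14 15 7 8 2 11 16 1))^4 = (0 7 16 14 2)(1 15 11 9 8)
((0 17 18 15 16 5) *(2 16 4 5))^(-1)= (0 5 4 15 18 17)(2 16)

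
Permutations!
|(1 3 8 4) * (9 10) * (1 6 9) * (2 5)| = |(1 3 8 4 6 9 10)(2 5)| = 14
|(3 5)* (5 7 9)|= 4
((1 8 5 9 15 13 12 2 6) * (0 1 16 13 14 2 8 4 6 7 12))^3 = ((0 1 4 6 16 13)(2 7 12 8 5 9 15 14))^3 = (0 6)(1 16)(2 8 15 7 5 14 12 9)(4 13)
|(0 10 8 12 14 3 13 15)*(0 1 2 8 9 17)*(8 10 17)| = |(0 17)(1 2 10 9 8 12 14 3 13 15)| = 10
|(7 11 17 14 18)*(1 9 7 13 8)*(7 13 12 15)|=28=|(1 9 13 8)(7 11 17 14 18 12 15)|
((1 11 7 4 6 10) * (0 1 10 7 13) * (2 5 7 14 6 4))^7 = ((0 1 11 13)(2 5 7)(6 14))^7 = (0 13 11 1)(2 5 7)(6 14)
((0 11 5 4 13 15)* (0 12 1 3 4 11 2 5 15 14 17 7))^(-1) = ((0 2 5 11 15 12 1 3 4 13 14 17 7))^(-1) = (0 7 17 14 13 4 3 1 12 15 11 5 2)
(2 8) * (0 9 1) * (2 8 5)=(0 9 1)(2 5)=[9, 0, 5, 3, 4, 2, 6, 7, 8, 1]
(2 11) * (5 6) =(2 11)(5 6) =[0, 1, 11, 3, 4, 6, 5, 7, 8, 9, 10, 2]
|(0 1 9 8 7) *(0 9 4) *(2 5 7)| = |(0 1 4)(2 5 7 9 8)| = 15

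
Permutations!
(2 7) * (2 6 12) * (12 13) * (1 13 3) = (1 13 12 2 7 6 3) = [0, 13, 7, 1, 4, 5, 3, 6, 8, 9, 10, 11, 2, 12]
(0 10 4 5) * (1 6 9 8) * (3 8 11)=(0 10 4 5)(1 6 9 11 3 8)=[10, 6, 2, 8, 5, 0, 9, 7, 1, 11, 4, 3]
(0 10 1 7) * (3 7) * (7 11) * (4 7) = [10, 3, 2, 11, 7, 5, 6, 0, 8, 9, 1, 4] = (0 10 1 3 11 4 7)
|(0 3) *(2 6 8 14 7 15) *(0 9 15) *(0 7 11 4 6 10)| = |(0 3 9 15 2 10)(4 6 8 14 11)| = 30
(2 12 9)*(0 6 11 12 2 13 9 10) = [6, 1, 2, 3, 4, 5, 11, 7, 8, 13, 0, 12, 10, 9] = (0 6 11 12 10)(9 13)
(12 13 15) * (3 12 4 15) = (3 12 13)(4 15) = [0, 1, 2, 12, 15, 5, 6, 7, 8, 9, 10, 11, 13, 3, 14, 4]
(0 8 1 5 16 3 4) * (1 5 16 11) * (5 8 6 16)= (0 6 16 3 4)(1 5 11)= [6, 5, 2, 4, 0, 11, 16, 7, 8, 9, 10, 1, 12, 13, 14, 15, 3]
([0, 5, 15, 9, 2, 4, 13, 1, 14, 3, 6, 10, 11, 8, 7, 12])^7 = [0, 10, 8, 9, 13, 6, 4, 11, 15, 3, 5, 1, 7, 2, 12, 14]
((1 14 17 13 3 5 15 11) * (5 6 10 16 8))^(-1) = ((1 14 17 13 3 6 10 16 8 5 15 11))^(-1) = (1 11 15 5 8 16 10 6 3 13 17 14)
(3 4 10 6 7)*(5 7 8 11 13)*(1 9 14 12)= (1 9 14 12)(3 4 10 6 8 11 13 5 7)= [0, 9, 2, 4, 10, 7, 8, 3, 11, 14, 6, 13, 1, 5, 12]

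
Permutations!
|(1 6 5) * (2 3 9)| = 3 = |(1 6 5)(2 3 9)|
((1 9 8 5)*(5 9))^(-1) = ((1 5)(8 9))^(-1) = (1 5)(8 9)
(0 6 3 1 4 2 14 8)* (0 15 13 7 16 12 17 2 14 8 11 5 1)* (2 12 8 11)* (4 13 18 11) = [6, 13, 4, 0, 14, 1, 3, 16, 15, 9, 10, 5, 17, 7, 2, 18, 8, 12, 11] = (0 6 3)(1 13 7 16 8 15 18 11 5)(2 4 14)(12 17)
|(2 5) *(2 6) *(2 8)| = |(2 5 6 8)| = 4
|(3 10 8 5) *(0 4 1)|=12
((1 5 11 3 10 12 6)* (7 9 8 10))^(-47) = (1 3 8 6 11 9 12 5 7 10)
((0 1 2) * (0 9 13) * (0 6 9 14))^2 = (0 2)(1 14)(6 13 9)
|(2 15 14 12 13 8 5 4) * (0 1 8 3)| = 11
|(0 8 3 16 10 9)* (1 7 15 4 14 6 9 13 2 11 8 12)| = 63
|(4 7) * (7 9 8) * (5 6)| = 4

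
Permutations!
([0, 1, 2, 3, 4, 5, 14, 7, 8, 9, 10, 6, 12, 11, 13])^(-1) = (6 11 13 14)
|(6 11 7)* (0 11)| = |(0 11 7 6)| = 4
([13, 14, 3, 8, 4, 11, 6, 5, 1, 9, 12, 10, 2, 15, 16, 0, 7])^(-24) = (1 3 12 11 7 14 8 2 10 5 16)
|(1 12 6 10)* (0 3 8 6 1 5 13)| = 14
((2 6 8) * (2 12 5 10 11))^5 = (2 10 12 6 11 5 8)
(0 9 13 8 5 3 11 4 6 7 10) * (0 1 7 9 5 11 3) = [5, 7, 2, 3, 6, 0, 9, 10, 11, 13, 1, 4, 12, 8] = (0 5)(1 7 10)(4 6 9 13 8 11)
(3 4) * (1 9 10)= (1 9 10)(3 4)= [0, 9, 2, 4, 3, 5, 6, 7, 8, 10, 1]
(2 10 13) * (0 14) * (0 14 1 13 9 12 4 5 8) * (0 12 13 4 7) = (14)(0 1 4 5 8 12 7)(2 10 9 13) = [1, 4, 10, 3, 5, 8, 6, 0, 12, 13, 9, 11, 7, 2, 14]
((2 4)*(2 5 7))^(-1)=(2 7 5 4)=((2 4 5 7))^(-1)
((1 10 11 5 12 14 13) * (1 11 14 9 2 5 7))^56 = (1 14 11)(7 10 13)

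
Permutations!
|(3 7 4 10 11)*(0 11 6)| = 7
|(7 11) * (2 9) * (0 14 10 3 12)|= |(0 14 10 3 12)(2 9)(7 11)|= 10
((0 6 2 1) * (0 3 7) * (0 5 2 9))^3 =((0 6 9)(1 3 7 5 2))^3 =(9)(1 5 3 2 7)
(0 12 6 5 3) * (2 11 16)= (0 12 6 5 3)(2 11 16)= [12, 1, 11, 0, 4, 3, 5, 7, 8, 9, 10, 16, 6, 13, 14, 15, 2]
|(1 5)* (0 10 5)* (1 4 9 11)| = |(0 10 5 4 9 11 1)| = 7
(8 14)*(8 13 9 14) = [0, 1, 2, 3, 4, 5, 6, 7, 8, 14, 10, 11, 12, 9, 13] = (9 14 13)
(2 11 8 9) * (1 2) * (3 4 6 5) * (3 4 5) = (1 2 11 8 9)(3 5 4 6) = [0, 2, 11, 5, 6, 4, 3, 7, 9, 1, 10, 8]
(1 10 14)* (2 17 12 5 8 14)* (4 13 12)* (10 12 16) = (1 12 5 8 14)(2 17 4 13 16 10) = [0, 12, 17, 3, 13, 8, 6, 7, 14, 9, 2, 11, 5, 16, 1, 15, 10, 4]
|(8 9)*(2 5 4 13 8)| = |(2 5 4 13 8 9)| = 6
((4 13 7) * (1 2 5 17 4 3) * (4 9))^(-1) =(1 3 7 13 4 9 17 5 2)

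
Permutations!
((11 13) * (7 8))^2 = (13)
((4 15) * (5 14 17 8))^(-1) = (4 15)(5 8 17 14)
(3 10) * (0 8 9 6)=(0 8 9 6)(3 10)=[8, 1, 2, 10, 4, 5, 0, 7, 9, 6, 3]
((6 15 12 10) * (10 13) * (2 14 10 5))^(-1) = ((2 14 10 6 15 12 13 5))^(-1) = (2 5 13 12 15 6 10 14)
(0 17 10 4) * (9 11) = (0 17 10 4)(9 11) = [17, 1, 2, 3, 0, 5, 6, 7, 8, 11, 4, 9, 12, 13, 14, 15, 16, 10]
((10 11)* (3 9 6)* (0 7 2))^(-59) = (0 7 2)(3 9 6)(10 11)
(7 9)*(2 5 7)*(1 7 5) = [0, 7, 1, 3, 4, 5, 6, 9, 8, 2] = (1 7 9 2)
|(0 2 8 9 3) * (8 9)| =4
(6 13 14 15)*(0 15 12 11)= (0 15 6 13 14 12 11)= [15, 1, 2, 3, 4, 5, 13, 7, 8, 9, 10, 0, 11, 14, 12, 6]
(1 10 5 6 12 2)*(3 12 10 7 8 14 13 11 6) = [0, 7, 1, 12, 4, 3, 10, 8, 14, 9, 5, 6, 2, 11, 13] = (1 7 8 14 13 11 6 10 5 3 12 2)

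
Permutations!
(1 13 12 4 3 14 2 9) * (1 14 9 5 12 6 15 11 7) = [0, 13, 5, 9, 3, 12, 15, 1, 8, 14, 10, 7, 4, 6, 2, 11] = (1 13 6 15 11 7)(2 5 12 4 3 9 14)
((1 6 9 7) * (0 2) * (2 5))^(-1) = (0 2 5)(1 7 9 6)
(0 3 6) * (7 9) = [3, 1, 2, 6, 4, 5, 0, 9, 8, 7] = (0 3 6)(7 9)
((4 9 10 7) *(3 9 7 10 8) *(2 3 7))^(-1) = ((10)(2 3 9 8 7 4))^(-1) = (10)(2 4 7 8 9 3)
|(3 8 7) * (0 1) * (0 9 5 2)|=15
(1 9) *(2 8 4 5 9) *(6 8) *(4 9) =[0, 2, 6, 3, 5, 4, 8, 7, 9, 1] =(1 2 6 8 9)(4 5)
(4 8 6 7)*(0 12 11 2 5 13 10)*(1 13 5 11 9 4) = (0 12 9 4 8 6 7 1 13 10)(2 11) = [12, 13, 11, 3, 8, 5, 7, 1, 6, 4, 0, 2, 9, 10]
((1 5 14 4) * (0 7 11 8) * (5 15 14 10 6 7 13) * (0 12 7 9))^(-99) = (0 10)(1 15 14 4)(5 9)(6 13)(7 11 8 12)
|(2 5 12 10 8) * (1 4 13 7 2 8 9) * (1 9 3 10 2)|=|(1 4 13 7)(2 5 12)(3 10)|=12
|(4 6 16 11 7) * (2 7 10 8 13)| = |(2 7 4 6 16 11 10 8 13)| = 9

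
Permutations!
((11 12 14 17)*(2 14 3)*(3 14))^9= (2 3)(11 12 14 17)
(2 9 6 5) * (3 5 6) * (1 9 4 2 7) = (1 9 3 5 7)(2 4) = [0, 9, 4, 5, 2, 7, 6, 1, 8, 3]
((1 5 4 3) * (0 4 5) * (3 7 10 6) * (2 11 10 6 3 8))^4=(0 8 3 7 11)(1 6 10 4 2)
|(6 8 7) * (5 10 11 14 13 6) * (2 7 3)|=10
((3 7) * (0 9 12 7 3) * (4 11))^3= (0 7 12 9)(4 11)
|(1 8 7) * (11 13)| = 6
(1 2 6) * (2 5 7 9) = (1 5 7 9 2 6) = [0, 5, 6, 3, 4, 7, 1, 9, 8, 2]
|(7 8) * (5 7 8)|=|(8)(5 7)|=2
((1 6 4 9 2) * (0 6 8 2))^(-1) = (0 9 4 6)(1 2 8)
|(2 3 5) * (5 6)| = 4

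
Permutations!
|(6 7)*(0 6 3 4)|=5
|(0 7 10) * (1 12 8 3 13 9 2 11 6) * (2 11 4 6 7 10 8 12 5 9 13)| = 10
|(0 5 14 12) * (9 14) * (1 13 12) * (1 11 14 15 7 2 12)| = |(0 5 9 15 7 2 12)(1 13)(11 14)| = 14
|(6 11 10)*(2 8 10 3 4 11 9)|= 15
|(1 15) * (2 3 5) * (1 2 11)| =|(1 15 2 3 5 11)| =6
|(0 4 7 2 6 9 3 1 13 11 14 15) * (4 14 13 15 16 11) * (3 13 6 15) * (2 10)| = |(0 14 16 11 6 9 13 4 7 10 2 15)(1 3)| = 12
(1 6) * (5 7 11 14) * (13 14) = (1 6)(5 7 11 13 14) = [0, 6, 2, 3, 4, 7, 1, 11, 8, 9, 10, 13, 12, 14, 5]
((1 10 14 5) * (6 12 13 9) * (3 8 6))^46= ((1 10 14 5)(3 8 6 12 13 9))^46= (1 14)(3 13 6)(5 10)(8 9 12)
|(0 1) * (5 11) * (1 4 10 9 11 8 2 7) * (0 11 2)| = |(0 4 10 9 2 7 1 11 5 8)| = 10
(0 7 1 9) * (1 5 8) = (0 7 5 8 1 9) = [7, 9, 2, 3, 4, 8, 6, 5, 1, 0]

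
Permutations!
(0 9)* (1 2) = [9, 2, 1, 3, 4, 5, 6, 7, 8, 0] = (0 9)(1 2)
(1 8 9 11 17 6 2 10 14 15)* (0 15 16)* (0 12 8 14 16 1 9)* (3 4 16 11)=(0 15 9 3 4 16 12 8)(1 14)(2 10 11 17 6)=[15, 14, 10, 4, 16, 5, 2, 7, 0, 3, 11, 17, 8, 13, 1, 9, 12, 6]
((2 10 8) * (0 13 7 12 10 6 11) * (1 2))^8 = (0 6 1 10 7)(2 8 12 13 11)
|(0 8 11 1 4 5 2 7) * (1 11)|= |(11)(0 8 1 4 5 2 7)|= 7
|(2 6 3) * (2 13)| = 4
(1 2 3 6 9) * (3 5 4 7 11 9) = (1 2 5 4 7 11 9)(3 6) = [0, 2, 5, 6, 7, 4, 3, 11, 8, 1, 10, 9]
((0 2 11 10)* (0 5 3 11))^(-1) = (0 2)(3 5 10 11)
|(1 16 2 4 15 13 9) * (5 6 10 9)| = |(1 16 2 4 15 13 5 6 10 9)| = 10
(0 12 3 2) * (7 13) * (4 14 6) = (0 12 3 2)(4 14 6)(7 13) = [12, 1, 0, 2, 14, 5, 4, 13, 8, 9, 10, 11, 3, 7, 6]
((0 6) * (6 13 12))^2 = (0 12)(6 13)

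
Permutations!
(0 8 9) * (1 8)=(0 1 8 9)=[1, 8, 2, 3, 4, 5, 6, 7, 9, 0]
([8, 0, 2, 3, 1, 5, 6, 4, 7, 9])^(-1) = (9)(0 1 4 7 8)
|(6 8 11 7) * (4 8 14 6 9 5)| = 6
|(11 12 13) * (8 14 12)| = |(8 14 12 13 11)| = 5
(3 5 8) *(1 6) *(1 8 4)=(1 6 8 3 5 4)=[0, 6, 2, 5, 1, 4, 8, 7, 3]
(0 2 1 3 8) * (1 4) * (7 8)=(0 2 4 1 3 7 8)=[2, 3, 4, 7, 1, 5, 6, 8, 0]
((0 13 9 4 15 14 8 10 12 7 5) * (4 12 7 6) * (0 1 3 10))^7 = ((0 13 9 12 6 4 15 14 8)(1 3 10 7 5))^7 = (0 14 4 12 13 8 15 6 9)(1 10 5 3 7)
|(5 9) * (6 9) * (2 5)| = |(2 5 6 9)| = 4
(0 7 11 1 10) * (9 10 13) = (0 7 11 1 13 9 10) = [7, 13, 2, 3, 4, 5, 6, 11, 8, 10, 0, 1, 12, 9]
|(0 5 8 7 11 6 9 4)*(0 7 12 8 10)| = 30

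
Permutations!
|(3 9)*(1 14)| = |(1 14)(3 9)| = 2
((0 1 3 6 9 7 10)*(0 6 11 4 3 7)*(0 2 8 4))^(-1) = (0 11 3 4 8 2 9 6 10 7 1)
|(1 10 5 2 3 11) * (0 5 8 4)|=9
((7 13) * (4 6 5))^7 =(4 6 5)(7 13)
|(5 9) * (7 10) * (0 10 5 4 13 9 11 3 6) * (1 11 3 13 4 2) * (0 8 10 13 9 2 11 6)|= 10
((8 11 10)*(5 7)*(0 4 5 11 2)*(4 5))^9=((0 5 7 11 10 8 2))^9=(0 7 10 2 5 11 8)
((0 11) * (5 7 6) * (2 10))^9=(0 11)(2 10)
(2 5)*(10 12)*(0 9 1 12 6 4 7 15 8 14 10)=(0 9 1 12)(2 5)(4 7 15 8 14 10 6)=[9, 12, 5, 3, 7, 2, 4, 15, 14, 1, 6, 11, 0, 13, 10, 8]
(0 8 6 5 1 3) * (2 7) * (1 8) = (0 1 3)(2 7)(5 8 6) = [1, 3, 7, 0, 4, 8, 5, 2, 6]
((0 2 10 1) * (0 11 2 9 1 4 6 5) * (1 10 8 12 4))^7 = ((0 9 10 1 11 2 8 12 4 6 5))^7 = (0 12 1 5 8 10 6 2 9 4 11)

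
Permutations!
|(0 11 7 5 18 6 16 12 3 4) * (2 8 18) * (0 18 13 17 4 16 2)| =|(0 11 7 5)(2 8 13 17 4 18 6)(3 16 12)| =84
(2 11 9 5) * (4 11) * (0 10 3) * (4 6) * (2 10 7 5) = [7, 1, 6, 0, 11, 10, 4, 5, 8, 2, 3, 9] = (0 7 5 10 3)(2 6 4 11 9)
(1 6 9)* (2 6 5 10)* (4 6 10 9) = (1 5 9)(2 10)(4 6) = [0, 5, 10, 3, 6, 9, 4, 7, 8, 1, 2]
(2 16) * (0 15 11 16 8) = [15, 1, 8, 3, 4, 5, 6, 7, 0, 9, 10, 16, 12, 13, 14, 11, 2] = (0 15 11 16 2 8)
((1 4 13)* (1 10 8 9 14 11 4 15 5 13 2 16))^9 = (1 4 9 13)(2 14 10 15)(5 16 11 8)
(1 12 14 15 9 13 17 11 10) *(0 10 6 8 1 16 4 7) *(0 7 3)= [10, 12, 2, 0, 3, 5, 8, 7, 1, 13, 16, 6, 14, 17, 15, 9, 4, 11]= (0 10 16 4 3)(1 12 14 15 9 13 17 11 6 8)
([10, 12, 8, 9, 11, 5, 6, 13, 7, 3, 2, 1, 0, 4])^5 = (0 13)(1 8)(2 11)(3 9)(4 10)(7 12)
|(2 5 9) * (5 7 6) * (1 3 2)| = 7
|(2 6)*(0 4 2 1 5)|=|(0 4 2 6 1 5)|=6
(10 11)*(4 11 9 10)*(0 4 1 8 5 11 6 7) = [4, 8, 2, 3, 6, 11, 7, 0, 5, 10, 9, 1] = (0 4 6 7)(1 8 5 11)(9 10)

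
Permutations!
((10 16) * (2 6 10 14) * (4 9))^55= (16)(4 9)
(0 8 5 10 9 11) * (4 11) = (0 8 5 10 9 4 11) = [8, 1, 2, 3, 11, 10, 6, 7, 5, 4, 9, 0]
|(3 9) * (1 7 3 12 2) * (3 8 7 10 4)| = 14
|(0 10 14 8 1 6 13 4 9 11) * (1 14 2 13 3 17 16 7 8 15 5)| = 70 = |(0 10 2 13 4 9 11)(1 6 3 17 16 7 8 14 15 5)|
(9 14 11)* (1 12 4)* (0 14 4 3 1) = [14, 12, 2, 1, 0, 5, 6, 7, 8, 4, 10, 9, 3, 13, 11] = (0 14 11 9 4)(1 12 3)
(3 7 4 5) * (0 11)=(0 11)(3 7 4 5)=[11, 1, 2, 7, 5, 3, 6, 4, 8, 9, 10, 0]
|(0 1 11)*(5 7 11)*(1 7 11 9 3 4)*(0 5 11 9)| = |(0 7)(1 11 5 9 3 4)| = 6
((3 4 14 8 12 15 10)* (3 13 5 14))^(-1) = (3 4)(5 13 10 15 12 8 14) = ((3 4)(5 14 8 12 15 10 13))^(-1)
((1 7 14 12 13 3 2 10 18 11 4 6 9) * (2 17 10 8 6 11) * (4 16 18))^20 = ((1 7 14 12 13 3 17 10 4 11 16 18 2 8 6 9))^20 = (1 13 4 2)(3 11 8 7)(6 14 17 16)(9 12 10 18)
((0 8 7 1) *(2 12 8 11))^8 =((0 11 2 12 8 7 1))^8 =(0 11 2 12 8 7 1)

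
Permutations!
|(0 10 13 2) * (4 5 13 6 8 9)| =9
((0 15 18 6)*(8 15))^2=((0 8 15 18 6))^2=(0 15 6 8 18)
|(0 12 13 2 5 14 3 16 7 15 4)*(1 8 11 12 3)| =24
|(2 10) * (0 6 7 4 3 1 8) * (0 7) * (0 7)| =14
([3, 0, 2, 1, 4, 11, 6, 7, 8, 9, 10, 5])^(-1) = [1, 3, 2, 0, 4, 11, 6, 7, 8, 9, 10, 5]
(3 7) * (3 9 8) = (3 7 9 8) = [0, 1, 2, 7, 4, 5, 6, 9, 3, 8]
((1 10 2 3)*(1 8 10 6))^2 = (2 8)(3 10)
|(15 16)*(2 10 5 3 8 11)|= 6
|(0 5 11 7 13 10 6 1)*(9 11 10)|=|(0 5 10 6 1)(7 13 9 11)|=20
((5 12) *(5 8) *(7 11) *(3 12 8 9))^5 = ((3 12 9)(5 8)(7 11))^5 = (3 9 12)(5 8)(7 11)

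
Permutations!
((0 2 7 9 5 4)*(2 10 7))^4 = (0 5 7)(4 9 10)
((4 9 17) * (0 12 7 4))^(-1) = (0 17 9 4 7 12)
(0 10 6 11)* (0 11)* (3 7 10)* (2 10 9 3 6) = (11)(0 6)(2 10)(3 7 9) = [6, 1, 10, 7, 4, 5, 0, 9, 8, 3, 2, 11]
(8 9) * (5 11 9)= (5 11 9 8)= [0, 1, 2, 3, 4, 11, 6, 7, 5, 8, 10, 9]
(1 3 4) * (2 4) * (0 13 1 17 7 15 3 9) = (0 13 1 9)(2 4 17 7 15 3) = [13, 9, 4, 2, 17, 5, 6, 15, 8, 0, 10, 11, 12, 1, 14, 3, 16, 7]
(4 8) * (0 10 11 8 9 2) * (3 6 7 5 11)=(0 10 3 6 7 5 11 8 4 9 2)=[10, 1, 0, 6, 9, 11, 7, 5, 4, 2, 3, 8]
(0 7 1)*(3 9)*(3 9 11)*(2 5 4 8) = [7, 0, 5, 11, 8, 4, 6, 1, 2, 9, 10, 3] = (0 7 1)(2 5 4 8)(3 11)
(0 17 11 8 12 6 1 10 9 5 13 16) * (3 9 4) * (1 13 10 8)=(0 17 11 1 8 12 6 13 16)(3 9 5 10 4)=[17, 8, 2, 9, 3, 10, 13, 7, 12, 5, 4, 1, 6, 16, 14, 15, 0, 11]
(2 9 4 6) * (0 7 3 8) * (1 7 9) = [9, 7, 1, 8, 6, 5, 2, 3, 0, 4] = (0 9 4 6 2 1 7 3 8)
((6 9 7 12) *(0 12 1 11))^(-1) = ((0 12 6 9 7 1 11))^(-1) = (0 11 1 7 9 6 12)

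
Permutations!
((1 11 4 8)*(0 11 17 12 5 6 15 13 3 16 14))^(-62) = (0 6 4 13 1 16 12)(3 17 14 5 11 15 8)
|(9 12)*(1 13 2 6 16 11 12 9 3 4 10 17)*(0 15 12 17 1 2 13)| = |(0 15 12 3 4 10 1)(2 6 16 11 17)| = 35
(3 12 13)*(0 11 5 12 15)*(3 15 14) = (0 11 5 12 13 15)(3 14) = [11, 1, 2, 14, 4, 12, 6, 7, 8, 9, 10, 5, 13, 15, 3, 0]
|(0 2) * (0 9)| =|(0 2 9)| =3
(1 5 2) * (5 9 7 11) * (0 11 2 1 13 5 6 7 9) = [11, 0, 13, 3, 4, 1, 7, 2, 8, 9, 10, 6, 12, 5] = (0 11 6 7 2 13 5 1)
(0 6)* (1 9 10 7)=(0 6)(1 9 10 7)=[6, 9, 2, 3, 4, 5, 0, 1, 8, 10, 7]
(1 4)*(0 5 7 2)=(0 5 7 2)(1 4)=[5, 4, 0, 3, 1, 7, 6, 2]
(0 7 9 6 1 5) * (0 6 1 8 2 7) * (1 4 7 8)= (1 5 6)(2 8)(4 7 9)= [0, 5, 8, 3, 7, 6, 1, 9, 2, 4]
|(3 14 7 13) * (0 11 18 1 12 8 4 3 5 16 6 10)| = 15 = |(0 11 18 1 12 8 4 3 14 7 13 5 16 6 10)|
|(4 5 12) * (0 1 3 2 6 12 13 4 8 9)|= |(0 1 3 2 6 12 8 9)(4 5 13)|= 24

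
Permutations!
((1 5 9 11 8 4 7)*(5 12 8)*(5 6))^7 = (1 8 7 12 4)(5 6 11 9) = ((1 12 8 4 7)(5 9 11 6))^7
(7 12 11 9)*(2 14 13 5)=(2 14 13 5)(7 12 11 9)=[0, 1, 14, 3, 4, 2, 6, 12, 8, 7, 10, 9, 11, 5, 13]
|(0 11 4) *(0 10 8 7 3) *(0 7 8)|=4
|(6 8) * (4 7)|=2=|(4 7)(6 8)|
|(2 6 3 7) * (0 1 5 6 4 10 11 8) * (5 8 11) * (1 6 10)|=|(11)(0 6 3 7 2 4 1 8)(5 10)|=8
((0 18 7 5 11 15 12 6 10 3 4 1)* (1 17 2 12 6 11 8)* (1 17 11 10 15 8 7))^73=(0 18 1)(2 12 10 3 4 11 8 17)(5 7)(6 15)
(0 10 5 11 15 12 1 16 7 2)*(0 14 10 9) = (0 9)(1 16 7 2 14 10 5 11 15 12) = [9, 16, 14, 3, 4, 11, 6, 2, 8, 0, 5, 15, 1, 13, 10, 12, 7]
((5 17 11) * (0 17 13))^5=(17)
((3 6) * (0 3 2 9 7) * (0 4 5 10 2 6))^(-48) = ((0 3)(2 9 7 4 5 10))^(-48) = (10)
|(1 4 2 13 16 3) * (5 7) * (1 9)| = |(1 4 2 13 16 3 9)(5 7)| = 14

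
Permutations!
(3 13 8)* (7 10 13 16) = [0, 1, 2, 16, 4, 5, 6, 10, 3, 9, 13, 11, 12, 8, 14, 15, 7] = (3 16 7 10 13 8)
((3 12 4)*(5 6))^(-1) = (3 4 12)(5 6)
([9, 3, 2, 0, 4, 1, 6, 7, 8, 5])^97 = (0 5 3 9 1)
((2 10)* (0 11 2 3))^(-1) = ((0 11 2 10 3))^(-1) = (0 3 10 2 11)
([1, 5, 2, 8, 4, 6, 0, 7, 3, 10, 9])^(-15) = [1, 5, 2, 8, 4, 6, 0, 7, 3, 10, 9]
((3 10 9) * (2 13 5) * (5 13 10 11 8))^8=(13)(2 10 9 3 11 8 5)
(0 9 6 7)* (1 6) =(0 9 1 6 7) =[9, 6, 2, 3, 4, 5, 7, 0, 8, 1]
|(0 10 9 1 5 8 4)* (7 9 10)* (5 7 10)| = 15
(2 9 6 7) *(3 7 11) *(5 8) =[0, 1, 9, 7, 4, 8, 11, 2, 5, 6, 10, 3] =(2 9 6 11 3 7)(5 8)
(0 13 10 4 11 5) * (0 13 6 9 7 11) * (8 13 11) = (0 6 9 7 8 13 10 4)(5 11) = [6, 1, 2, 3, 0, 11, 9, 8, 13, 7, 4, 5, 12, 10]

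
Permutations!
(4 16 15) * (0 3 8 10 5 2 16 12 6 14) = [3, 1, 16, 8, 12, 2, 14, 7, 10, 9, 5, 11, 6, 13, 0, 4, 15] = (0 3 8 10 5 2 16 15 4 12 6 14)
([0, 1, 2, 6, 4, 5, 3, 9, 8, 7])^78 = [0, 1, 2, 3, 4, 5, 6, 7, 8, 9]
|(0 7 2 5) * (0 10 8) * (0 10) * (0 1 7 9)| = |(0 9)(1 7 2 5)(8 10)| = 4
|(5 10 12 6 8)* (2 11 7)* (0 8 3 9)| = 24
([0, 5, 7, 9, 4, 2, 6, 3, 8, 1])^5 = [0, 9, 5, 7, 4, 1, 6, 2, 8, 3]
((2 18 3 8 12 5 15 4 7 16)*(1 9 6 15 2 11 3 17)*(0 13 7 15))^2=((0 13 7 16 11 3 8 12 5 2 18 17 1 9 6)(4 15))^2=(0 7 11 8 5 18 1 6 13 16 3 12 2 17 9)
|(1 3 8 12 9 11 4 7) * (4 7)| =7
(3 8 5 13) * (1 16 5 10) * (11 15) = (1 16 5 13 3 8 10)(11 15) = [0, 16, 2, 8, 4, 13, 6, 7, 10, 9, 1, 15, 12, 3, 14, 11, 5]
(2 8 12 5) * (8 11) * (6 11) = [0, 1, 6, 3, 4, 2, 11, 7, 12, 9, 10, 8, 5] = (2 6 11 8 12 5)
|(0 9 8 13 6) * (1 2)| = 10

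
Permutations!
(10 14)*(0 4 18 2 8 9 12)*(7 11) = (0 4 18 2 8 9 12)(7 11)(10 14) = [4, 1, 8, 3, 18, 5, 6, 11, 9, 12, 14, 7, 0, 13, 10, 15, 16, 17, 2]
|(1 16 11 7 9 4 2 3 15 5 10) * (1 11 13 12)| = |(1 16 13 12)(2 3 15 5 10 11 7 9 4)| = 36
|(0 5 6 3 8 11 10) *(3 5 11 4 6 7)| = |(0 11 10)(3 8 4 6 5 7)| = 6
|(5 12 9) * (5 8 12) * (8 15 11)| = 5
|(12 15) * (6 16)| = 2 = |(6 16)(12 15)|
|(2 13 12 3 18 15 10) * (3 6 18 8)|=14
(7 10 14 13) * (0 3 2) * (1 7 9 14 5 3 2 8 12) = (0 2)(1 7 10 5 3 8 12)(9 14 13) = [2, 7, 0, 8, 4, 3, 6, 10, 12, 14, 5, 11, 1, 9, 13]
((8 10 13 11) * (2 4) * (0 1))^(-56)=(13)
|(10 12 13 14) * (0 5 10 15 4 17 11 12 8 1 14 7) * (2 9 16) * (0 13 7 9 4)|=63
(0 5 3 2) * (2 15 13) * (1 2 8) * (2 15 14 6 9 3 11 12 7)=(0 5 11 12 7 2)(1 15 13 8)(3 14 6 9)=[5, 15, 0, 14, 4, 11, 9, 2, 1, 3, 10, 12, 7, 8, 6, 13]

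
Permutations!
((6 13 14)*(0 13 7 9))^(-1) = (0 9 7 6 14 13)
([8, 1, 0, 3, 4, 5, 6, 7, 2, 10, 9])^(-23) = (0 8 2)(9 10)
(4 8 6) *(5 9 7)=(4 8 6)(5 9 7)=[0, 1, 2, 3, 8, 9, 4, 5, 6, 7]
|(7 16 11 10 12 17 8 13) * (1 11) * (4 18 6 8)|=|(1 11 10 12 17 4 18 6 8 13 7 16)|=12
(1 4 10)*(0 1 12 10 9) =(0 1 4 9)(10 12) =[1, 4, 2, 3, 9, 5, 6, 7, 8, 0, 12, 11, 10]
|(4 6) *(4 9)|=3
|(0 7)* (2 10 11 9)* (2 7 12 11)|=|(0 12 11 9 7)(2 10)|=10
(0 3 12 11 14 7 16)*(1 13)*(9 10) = (0 3 12 11 14 7 16)(1 13)(9 10) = [3, 13, 2, 12, 4, 5, 6, 16, 8, 10, 9, 14, 11, 1, 7, 15, 0]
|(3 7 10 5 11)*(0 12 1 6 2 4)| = 30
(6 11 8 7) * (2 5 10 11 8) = (2 5 10 11)(6 8 7) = [0, 1, 5, 3, 4, 10, 8, 6, 7, 9, 11, 2]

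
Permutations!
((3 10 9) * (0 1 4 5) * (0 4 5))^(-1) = (0 4 5 1)(3 9 10)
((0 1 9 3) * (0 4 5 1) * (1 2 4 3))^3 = (1 9)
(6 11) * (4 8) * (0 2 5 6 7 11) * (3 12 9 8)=(0 2 5 6)(3 12 9 8 4)(7 11)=[2, 1, 5, 12, 3, 6, 0, 11, 4, 8, 10, 7, 9]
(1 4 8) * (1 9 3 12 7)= [0, 4, 2, 12, 8, 5, 6, 1, 9, 3, 10, 11, 7]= (1 4 8 9 3 12 7)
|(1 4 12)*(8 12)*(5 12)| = |(1 4 8 5 12)| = 5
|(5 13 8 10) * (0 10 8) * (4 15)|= |(0 10 5 13)(4 15)|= 4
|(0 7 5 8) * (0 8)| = 3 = |(8)(0 7 5)|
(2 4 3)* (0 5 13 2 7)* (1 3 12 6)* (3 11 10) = (0 5 13 2 4 12 6 1 11 10 3 7) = [5, 11, 4, 7, 12, 13, 1, 0, 8, 9, 3, 10, 6, 2]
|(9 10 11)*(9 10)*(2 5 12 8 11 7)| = |(2 5 12 8 11 10 7)| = 7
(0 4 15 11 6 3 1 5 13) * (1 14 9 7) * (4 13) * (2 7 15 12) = [13, 5, 7, 14, 12, 4, 3, 1, 8, 15, 10, 6, 2, 0, 9, 11] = (0 13)(1 5 4 12 2 7)(3 14 9 15 11 6)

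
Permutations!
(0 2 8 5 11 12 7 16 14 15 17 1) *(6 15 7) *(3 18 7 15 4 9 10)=[2, 0, 8, 18, 9, 11, 4, 16, 5, 10, 3, 12, 6, 13, 15, 17, 14, 1, 7]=(0 2 8 5 11 12 6 4 9 10 3 18 7 16 14 15 17 1)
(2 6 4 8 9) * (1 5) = (1 5)(2 6 4 8 9) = [0, 5, 6, 3, 8, 1, 4, 7, 9, 2]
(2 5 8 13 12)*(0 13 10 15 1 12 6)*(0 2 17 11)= (0 13 6 2 5 8 10 15 1 12 17 11)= [13, 12, 5, 3, 4, 8, 2, 7, 10, 9, 15, 0, 17, 6, 14, 1, 16, 11]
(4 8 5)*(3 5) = (3 5 4 8) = [0, 1, 2, 5, 8, 4, 6, 7, 3]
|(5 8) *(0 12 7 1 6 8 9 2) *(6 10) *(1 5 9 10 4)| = 18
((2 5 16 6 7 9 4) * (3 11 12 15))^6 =((2 5 16 6 7 9 4)(3 11 12 15))^6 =(2 4 9 7 6 16 5)(3 12)(11 15)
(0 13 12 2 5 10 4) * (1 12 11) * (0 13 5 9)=(0 5 10 4 13 11 1 12 2 9)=[5, 12, 9, 3, 13, 10, 6, 7, 8, 0, 4, 1, 2, 11]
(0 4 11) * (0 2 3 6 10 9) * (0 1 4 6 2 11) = (11)(0 6 10 9 1 4)(2 3) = [6, 4, 3, 2, 0, 5, 10, 7, 8, 1, 9, 11]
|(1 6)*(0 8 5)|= |(0 8 5)(1 6)|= 6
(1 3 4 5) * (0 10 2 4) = (0 10 2 4 5 1 3) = [10, 3, 4, 0, 5, 1, 6, 7, 8, 9, 2]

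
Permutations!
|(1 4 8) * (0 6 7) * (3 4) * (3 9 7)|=8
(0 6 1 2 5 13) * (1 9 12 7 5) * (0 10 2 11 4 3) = [6, 11, 1, 0, 3, 13, 9, 5, 8, 12, 2, 4, 7, 10] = (0 6 9 12 7 5 13 10 2 1 11 4 3)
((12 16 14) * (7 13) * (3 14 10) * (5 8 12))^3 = ((3 14 5 8 12 16 10)(7 13))^3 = (3 8 10 5 16 14 12)(7 13)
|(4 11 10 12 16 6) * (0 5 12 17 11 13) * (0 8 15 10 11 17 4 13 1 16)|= 24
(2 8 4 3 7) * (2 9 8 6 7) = [0, 1, 6, 2, 3, 5, 7, 9, 4, 8] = (2 6 7 9 8 4 3)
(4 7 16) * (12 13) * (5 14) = (4 7 16)(5 14)(12 13) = [0, 1, 2, 3, 7, 14, 6, 16, 8, 9, 10, 11, 13, 12, 5, 15, 4]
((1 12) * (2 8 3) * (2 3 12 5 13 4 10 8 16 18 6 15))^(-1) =(1 12 8 10 4 13 5)(2 15 6 18 16)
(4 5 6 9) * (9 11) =(4 5 6 11 9) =[0, 1, 2, 3, 5, 6, 11, 7, 8, 4, 10, 9]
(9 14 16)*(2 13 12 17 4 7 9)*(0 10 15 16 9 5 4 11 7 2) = [10, 1, 13, 3, 2, 4, 6, 5, 8, 14, 15, 7, 17, 12, 9, 16, 0, 11] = (0 10 15 16)(2 13 12 17 11 7 5 4)(9 14)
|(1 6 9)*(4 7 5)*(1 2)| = |(1 6 9 2)(4 7 5)| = 12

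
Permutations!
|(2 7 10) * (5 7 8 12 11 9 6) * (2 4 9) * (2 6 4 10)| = 14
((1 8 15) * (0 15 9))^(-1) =((0 15 1 8 9))^(-1) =(0 9 8 1 15)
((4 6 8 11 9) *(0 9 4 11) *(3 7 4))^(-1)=((0 9 11 3 7 4 6 8))^(-1)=(0 8 6 4 7 3 11 9)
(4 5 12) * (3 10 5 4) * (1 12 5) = [0, 12, 2, 10, 4, 5, 6, 7, 8, 9, 1, 11, 3] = (1 12 3 10)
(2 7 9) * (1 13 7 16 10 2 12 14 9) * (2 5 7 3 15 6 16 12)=(1 13 3 15 6 16 10 5 7)(2 12 14 9)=[0, 13, 12, 15, 4, 7, 16, 1, 8, 2, 5, 11, 14, 3, 9, 6, 10]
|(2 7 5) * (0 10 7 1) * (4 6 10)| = 8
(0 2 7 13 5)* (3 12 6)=(0 2 7 13 5)(3 12 6)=[2, 1, 7, 12, 4, 0, 3, 13, 8, 9, 10, 11, 6, 5]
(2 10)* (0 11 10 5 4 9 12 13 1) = (0 11 10 2 5 4 9 12 13 1) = [11, 0, 5, 3, 9, 4, 6, 7, 8, 12, 2, 10, 13, 1]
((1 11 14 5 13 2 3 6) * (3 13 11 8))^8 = ((1 8 3 6)(2 13)(5 11 14))^8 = (5 14 11)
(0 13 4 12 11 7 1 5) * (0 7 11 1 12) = [13, 5, 2, 3, 0, 7, 6, 12, 8, 9, 10, 11, 1, 4] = (0 13 4)(1 5 7 12)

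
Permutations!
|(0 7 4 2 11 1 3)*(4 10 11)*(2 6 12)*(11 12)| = 10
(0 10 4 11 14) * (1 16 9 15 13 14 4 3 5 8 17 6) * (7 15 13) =(0 10 3 5 8 17 6 1 16 9 13 14)(4 11)(7 15) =[10, 16, 2, 5, 11, 8, 1, 15, 17, 13, 3, 4, 12, 14, 0, 7, 9, 6]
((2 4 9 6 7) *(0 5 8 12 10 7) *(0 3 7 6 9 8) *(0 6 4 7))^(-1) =(0 3 6 5)(2 7)(4 10 12 8)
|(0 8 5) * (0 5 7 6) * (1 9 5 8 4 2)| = |(0 4 2 1 9 5 8 7 6)| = 9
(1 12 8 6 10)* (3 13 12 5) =(1 5 3 13 12 8 6 10) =[0, 5, 2, 13, 4, 3, 10, 7, 6, 9, 1, 11, 8, 12]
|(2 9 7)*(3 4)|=6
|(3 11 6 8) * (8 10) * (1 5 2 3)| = 8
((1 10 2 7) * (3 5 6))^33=(1 10 2 7)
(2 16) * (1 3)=(1 3)(2 16)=[0, 3, 16, 1, 4, 5, 6, 7, 8, 9, 10, 11, 12, 13, 14, 15, 2]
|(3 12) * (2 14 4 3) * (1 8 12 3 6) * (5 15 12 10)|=10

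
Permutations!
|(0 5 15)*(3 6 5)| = 5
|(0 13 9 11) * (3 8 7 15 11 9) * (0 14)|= 8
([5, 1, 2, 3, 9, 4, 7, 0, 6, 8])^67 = [8, 1, 2, 3, 7, 6, 4, 9, 5, 0]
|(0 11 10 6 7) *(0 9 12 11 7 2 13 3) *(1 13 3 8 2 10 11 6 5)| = 12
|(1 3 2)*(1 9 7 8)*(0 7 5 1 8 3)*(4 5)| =8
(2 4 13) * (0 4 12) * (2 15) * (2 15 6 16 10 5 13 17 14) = [4, 1, 12, 3, 17, 13, 16, 7, 8, 9, 5, 11, 0, 6, 2, 15, 10, 14] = (0 4 17 14 2 12)(5 13 6 16 10)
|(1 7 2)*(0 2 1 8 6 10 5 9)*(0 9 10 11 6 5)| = |(0 2 8 5 10)(1 7)(6 11)| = 10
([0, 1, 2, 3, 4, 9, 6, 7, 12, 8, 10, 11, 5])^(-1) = (5 12 8 9)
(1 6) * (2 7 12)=(1 6)(2 7 12)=[0, 6, 7, 3, 4, 5, 1, 12, 8, 9, 10, 11, 2]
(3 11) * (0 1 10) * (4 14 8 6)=(0 1 10)(3 11)(4 14 8 6)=[1, 10, 2, 11, 14, 5, 4, 7, 6, 9, 0, 3, 12, 13, 8]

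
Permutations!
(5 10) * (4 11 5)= (4 11 5 10)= [0, 1, 2, 3, 11, 10, 6, 7, 8, 9, 4, 5]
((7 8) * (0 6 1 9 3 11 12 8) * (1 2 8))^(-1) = ((0 6 2 8 7)(1 9 3 11 12))^(-1) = (0 7 8 2 6)(1 12 11 3 9)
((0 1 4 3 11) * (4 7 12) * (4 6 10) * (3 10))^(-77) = (12)(4 10)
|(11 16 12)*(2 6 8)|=3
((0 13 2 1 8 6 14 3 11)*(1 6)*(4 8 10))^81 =(0 14 13 3 2 11 6)(1 10 4 8)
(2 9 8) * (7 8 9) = (9)(2 7 8) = [0, 1, 7, 3, 4, 5, 6, 8, 2, 9]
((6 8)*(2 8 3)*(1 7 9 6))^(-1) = (1 8 2 3 6 9 7)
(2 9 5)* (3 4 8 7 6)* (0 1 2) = [1, 2, 9, 4, 8, 0, 3, 6, 7, 5] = (0 1 2 9 5)(3 4 8 7 6)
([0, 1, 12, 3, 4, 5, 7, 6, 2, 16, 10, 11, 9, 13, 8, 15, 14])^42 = (16)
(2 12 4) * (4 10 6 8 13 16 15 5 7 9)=(2 12 10 6 8 13 16 15 5 7 9 4)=[0, 1, 12, 3, 2, 7, 8, 9, 13, 4, 6, 11, 10, 16, 14, 5, 15]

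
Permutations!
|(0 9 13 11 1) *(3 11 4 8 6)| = 9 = |(0 9 13 4 8 6 3 11 1)|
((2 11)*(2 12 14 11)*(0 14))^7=(0 12 11 14)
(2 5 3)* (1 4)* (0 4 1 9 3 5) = [4, 1, 0, 2, 9, 5, 6, 7, 8, 3] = (0 4 9 3 2)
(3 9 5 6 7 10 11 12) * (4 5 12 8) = [0, 1, 2, 9, 5, 6, 7, 10, 4, 12, 11, 8, 3] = (3 9 12)(4 5 6 7 10 11 8)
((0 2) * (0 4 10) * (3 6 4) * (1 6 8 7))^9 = ((0 2 3 8 7 1 6 4 10))^9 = (10)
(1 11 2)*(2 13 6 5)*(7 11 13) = (1 13 6 5 2)(7 11) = [0, 13, 1, 3, 4, 2, 5, 11, 8, 9, 10, 7, 12, 6]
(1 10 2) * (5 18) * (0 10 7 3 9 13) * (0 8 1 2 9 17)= (0 10 9 13 8 1 7 3 17)(5 18)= [10, 7, 2, 17, 4, 18, 6, 3, 1, 13, 9, 11, 12, 8, 14, 15, 16, 0, 5]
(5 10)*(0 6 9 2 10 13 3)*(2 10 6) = (0 2 6 9 10 5 13 3) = [2, 1, 6, 0, 4, 13, 9, 7, 8, 10, 5, 11, 12, 3]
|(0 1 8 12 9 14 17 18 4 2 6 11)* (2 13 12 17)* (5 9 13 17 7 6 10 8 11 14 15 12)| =30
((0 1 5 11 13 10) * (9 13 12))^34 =((0 1 5 11 12 9 13 10))^34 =(0 5 12 13)(1 11 9 10)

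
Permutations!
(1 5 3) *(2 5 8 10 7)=[0, 8, 5, 1, 4, 3, 6, 2, 10, 9, 7]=(1 8 10 7 2 5 3)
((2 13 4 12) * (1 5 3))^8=((1 5 3)(2 13 4 12))^8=(13)(1 3 5)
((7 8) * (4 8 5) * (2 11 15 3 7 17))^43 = (2 8 5 3 11 17 4 7 15)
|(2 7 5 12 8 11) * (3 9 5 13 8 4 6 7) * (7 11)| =24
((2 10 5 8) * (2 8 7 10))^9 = ((5 7 10))^9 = (10)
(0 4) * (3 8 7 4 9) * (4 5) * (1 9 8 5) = (0 8 7 1 9 3 5 4) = [8, 9, 2, 5, 0, 4, 6, 1, 7, 3]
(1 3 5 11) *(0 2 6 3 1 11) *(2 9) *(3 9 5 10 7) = (11)(0 5)(2 6 9)(3 10 7) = [5, 1, 6, 10, 4, 0, 9, 3, 8, 2, 7, 11]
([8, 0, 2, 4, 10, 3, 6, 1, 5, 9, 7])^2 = [5, 8, 2, 10, 7, 4, 6, 0, 3, 9, 1]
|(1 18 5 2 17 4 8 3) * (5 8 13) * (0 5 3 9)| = |(0 5 2 17 4 13 3 1 18 8 9)| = 11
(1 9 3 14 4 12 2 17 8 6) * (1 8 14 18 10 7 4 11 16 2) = (1 9 3 18 10 7 4 12)(2 17 14 11 16)(6 8) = [0, 9, 17, 18, 12, 5, 8, 4, 6, 3, 7, 16, 1, 13, 11, 15, 2, 14, 10]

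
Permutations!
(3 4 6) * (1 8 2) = (1 8 2)(3 4 6) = [0, 8, 1, 4, 6, 5, 3, 7, 2]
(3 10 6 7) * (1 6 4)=[0, 6, 2, 10, 1, 5, 7, 3, 8, 9, 4]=(1 6 7 3 10 4)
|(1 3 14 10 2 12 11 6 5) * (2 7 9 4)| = 12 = |(1 3 14 10 7 9 4 2 12 11 6 5)|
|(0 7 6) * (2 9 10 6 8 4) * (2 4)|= 7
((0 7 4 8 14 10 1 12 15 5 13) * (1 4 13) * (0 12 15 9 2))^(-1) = (0 2 9 12 13 7)(1 5 15)(4 10 14 8)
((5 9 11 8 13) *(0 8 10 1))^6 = (0 10 9 13)(1 11 5 8)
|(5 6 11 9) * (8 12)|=4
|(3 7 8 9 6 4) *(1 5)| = 6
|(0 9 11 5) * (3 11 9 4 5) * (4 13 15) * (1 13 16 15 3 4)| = |(0 16 15 1 13 3 11 4 5)| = 9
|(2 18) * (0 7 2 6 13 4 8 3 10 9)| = |(0 7 2 18 6 13 4 8 3 10 9)| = 11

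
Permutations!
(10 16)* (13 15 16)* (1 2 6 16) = (1 2 6 16 10 13 15) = [0, 2, 6, 3, 4, 5, 16, 7, 8, 9, 13, 11, 12, 15, 14, 1, 10]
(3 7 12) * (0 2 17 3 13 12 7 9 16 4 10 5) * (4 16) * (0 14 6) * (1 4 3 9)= (0 2 17 9 3 1 4 10 5 14 6)(12 13)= [2, 4, 17, 1, 10, 14, 0, 7, 8, 3, 5, 11, 13, 12, 6, 15, 16, 9]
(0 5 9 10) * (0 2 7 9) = (0 5)(2 7 9 10) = [5, 1, 7, 3, 4, 0, 6, 9, 8, 10, 2]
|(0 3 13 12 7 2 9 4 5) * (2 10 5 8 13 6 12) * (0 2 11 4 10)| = |(0 3 6 12 7)(2 9 10 5)(4 8 13 11)| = 20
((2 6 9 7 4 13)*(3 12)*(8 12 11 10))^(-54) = (13)(3 11 10 8 12)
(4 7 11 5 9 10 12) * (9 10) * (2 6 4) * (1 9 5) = (1 9 5 10 12 2 6 4 7 11) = [0, 9, 6, 3, 7, 10, 4, 11, 8, 5, 12, 1, 2]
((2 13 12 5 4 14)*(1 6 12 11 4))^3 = (1 5 12 6)(2 4 13 14 11)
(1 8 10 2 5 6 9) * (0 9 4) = (0 9 1 8 10 2 5 6 4) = [9, 8, 5, 3, 0, 6, 4, 7, 10, 1, 2]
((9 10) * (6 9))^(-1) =((6 9 10))^(-1) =(6 10 9)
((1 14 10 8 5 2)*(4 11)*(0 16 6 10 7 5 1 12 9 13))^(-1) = ((0 16 6 10 8 1 14 7 5 2 12 9 13)(4 11))^(-1) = (0 13 9 12 2 5 7 14 1 8 10 6 16)(4 11)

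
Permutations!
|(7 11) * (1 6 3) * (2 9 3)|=|(1 6 2 9 3)(7 11)|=10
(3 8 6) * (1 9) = (1 9)(3 8 6) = [0, 9, 2, 8, 4, 5, 3, 7, 6, 1]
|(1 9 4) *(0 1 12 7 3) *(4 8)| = |(0 1 9 8 4 12 7 3)| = 8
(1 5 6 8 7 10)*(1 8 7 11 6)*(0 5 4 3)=(0 5 1 4 3)(6 7 10 8 11)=[5, 4, 2, 0, 3, 1, 7, 10, 11, 9, 8, 6]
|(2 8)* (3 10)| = |(2 8)(3 10)| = 2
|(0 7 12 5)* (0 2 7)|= |(2 7 12 5)|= 4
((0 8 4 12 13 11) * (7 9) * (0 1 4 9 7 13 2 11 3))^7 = (0 9 3 8 13)(1 12 11 4 2)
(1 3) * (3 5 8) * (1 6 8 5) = [0, 1, 2, 6, 4, 5, 8, 7, 3] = (3 6 8)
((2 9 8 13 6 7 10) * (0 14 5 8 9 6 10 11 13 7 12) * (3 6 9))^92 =(0 14 5 8 7 11 13 10 2 9 3 6 12)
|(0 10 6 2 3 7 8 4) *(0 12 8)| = 6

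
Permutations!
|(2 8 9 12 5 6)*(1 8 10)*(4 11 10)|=10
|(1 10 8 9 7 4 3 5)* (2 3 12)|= 10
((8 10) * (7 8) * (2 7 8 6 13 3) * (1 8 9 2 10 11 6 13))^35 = (1 6 11 8)(2 9 10 3 13 7)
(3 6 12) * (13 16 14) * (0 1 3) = (0 1 3 6 12)(13 16 14) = [1, 3, 2, 6, 4, 5, 12, 7, 8, 9, 10, 11, 0, 16, 13, 15, 14]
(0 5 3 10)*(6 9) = (0 5 3 10)(6 9) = [5, 1, 2, 10, 4, 3, 9, 7, 8, 6, 0]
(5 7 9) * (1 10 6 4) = (1 10 6 4)(5 7 9) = [0, 10, 2, 3, 1, 7, 4, 9, 8, 5, 6]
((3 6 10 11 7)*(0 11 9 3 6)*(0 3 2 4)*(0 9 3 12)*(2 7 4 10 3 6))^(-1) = (0 12 3 6 10 2 7 9 4 11)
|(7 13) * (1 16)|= |(1 16)(7 13)|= 2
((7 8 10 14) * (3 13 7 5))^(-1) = (3 5 14 10 8 7 13)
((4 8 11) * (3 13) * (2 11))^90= (13)(2 4)(8 11)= ((2 11 4 8)(3 13))^90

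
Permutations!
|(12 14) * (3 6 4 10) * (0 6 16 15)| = 14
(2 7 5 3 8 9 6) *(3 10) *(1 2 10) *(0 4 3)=(0 4 3 8 9 6 10)(1 2 7 5)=[4, 2, 7, 8, 3, 1, 10, 5, 9, 6, 0]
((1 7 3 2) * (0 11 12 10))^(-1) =((0 11 12 10)(1 7 3 2))^(-1) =(0 10 12 11)(1 2 3 7)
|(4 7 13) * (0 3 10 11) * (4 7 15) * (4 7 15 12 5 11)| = 21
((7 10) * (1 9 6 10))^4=(1 7 10 6 9)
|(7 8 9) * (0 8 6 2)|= 6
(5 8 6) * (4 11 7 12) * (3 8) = (3 8 6 5)(4 11 7 12) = [0, 1, 2, 8, 11, 3, 5, 12, 6, 9, 10, 7, 4]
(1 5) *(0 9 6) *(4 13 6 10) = (0 9 10 4 13 6)(1 5) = [9, 5, 2, 3, 13, 1, 0, 7, 8, 10, 4, 11, 12, 6]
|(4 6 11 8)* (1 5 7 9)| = 4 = |(1 5 7 9)(4 6 11 8)|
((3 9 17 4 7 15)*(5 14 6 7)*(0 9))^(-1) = ((0 9 17 4 5 14 6 7 15 3))^(-1) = (0 3 15 7 6 14 5 4 17 9)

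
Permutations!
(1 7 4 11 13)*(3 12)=(1 7 4 11 13)(3 12)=[0, 7, 2, 12, 11, 5, 6, 4, 8, 9, 10, 13, 3, 1]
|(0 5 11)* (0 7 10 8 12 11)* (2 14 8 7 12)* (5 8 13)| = |(0 8 2 14 13 5)(7 10)(11 12)| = 6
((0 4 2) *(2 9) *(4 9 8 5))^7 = (0 9 2)(4 8 5)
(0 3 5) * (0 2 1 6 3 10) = (0 10)(1 6 3 5 2) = [10, 6, 1, 5, 4, 2, 3, 7, 8, 9, 0]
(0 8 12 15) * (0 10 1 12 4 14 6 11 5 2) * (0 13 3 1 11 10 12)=[8, 0, 13, 1, 14, 2, 10, 7, 4, 9, 11, 5, 15, 3, 6, 12]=(0 8 4 14 6 10 11 5 2 13 3 1)(12 15)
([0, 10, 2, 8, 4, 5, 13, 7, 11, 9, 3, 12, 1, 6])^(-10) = (13)(1 3 11)(8 12 10)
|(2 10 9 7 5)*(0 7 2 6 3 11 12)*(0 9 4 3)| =28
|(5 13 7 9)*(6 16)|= 4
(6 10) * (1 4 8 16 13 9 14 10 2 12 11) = (1 4 8 16 13 9 14 10 6 2 12 11) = [0, 4, 12, 3, 8, 5, 2, 7, 16, 14, 6, 1, 11, 9, 10, 15, 13]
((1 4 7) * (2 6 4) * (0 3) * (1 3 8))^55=((0 8 1 2 6 4 7 3))^55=(0 3 7 4 6 2 1 8)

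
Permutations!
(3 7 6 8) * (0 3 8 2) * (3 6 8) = (0 6 2)(3 7 8) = [6, 1, 0, 7, 4, 5, 2, 8, 3]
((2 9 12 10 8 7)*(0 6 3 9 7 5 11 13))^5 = (0 10)(2 7)(3 5)(6 8)(9 11)(12 13)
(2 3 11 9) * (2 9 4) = (2 3 11 4) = [0, 1, 3, 11, 2, 5, 6, 7, 8, 9, 10, 4]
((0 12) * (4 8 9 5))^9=((0 12)(4 8 9 5))^9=(0 12)(4 8 9 5)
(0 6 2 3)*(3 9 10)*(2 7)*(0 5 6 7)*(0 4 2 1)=(0 7 1)(2 9 10 3 5 6 4)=[7, 0, 9, 5, 2, 6, 4, 1, 8, 10, 3]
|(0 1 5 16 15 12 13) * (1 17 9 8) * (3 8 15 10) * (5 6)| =42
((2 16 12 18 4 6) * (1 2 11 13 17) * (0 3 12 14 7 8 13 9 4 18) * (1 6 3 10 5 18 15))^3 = (0 18 2 7 17 9 12 5 1 14 13 11 3 10 15 16 8 6 4)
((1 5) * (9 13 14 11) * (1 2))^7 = (1 5 2)(9 11 14 13) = ((1 5 2)(9 13 14 11))^7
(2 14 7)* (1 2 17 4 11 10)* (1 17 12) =(1 2 14 7 12)(4 11 10 17) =[0, 2, 14, 3, 11, 5, 6, 12, 8, 9, 17, 10, 1, 13, 7, 15, 16, 4]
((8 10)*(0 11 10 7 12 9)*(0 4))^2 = (0 10 7 9)(4 11 8 12)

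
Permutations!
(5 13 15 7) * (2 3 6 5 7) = (2 3 6 5 13 15) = [0, 1, 3, 6, 4, 13, 5, 7, 8, 9, 10, 11, 12, 15, 14, 2]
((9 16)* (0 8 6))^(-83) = (0 8 6)(9 16)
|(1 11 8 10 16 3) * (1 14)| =7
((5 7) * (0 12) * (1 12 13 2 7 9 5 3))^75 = ((0 13 2 7 3 1 12)(5 9))^75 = (0 1 7 13 12 3 2)(5 9)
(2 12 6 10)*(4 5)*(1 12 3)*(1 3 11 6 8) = (1 12 8)(2 11 6 10)(4 5) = [0, 12, 11, 3, 5, 4, 10, 7, 1, 9, 2, 6, 8]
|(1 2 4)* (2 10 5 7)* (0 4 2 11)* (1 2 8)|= |(0 4 2 8 1 10 5 7 11)|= 9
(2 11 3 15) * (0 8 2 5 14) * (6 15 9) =(0 8 2 11 3 9 6 15 5 14) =[8, 1, 11, 9, 4, 14, 15, 7, 2, 6, 10, 3, 12, 13, 0, 5]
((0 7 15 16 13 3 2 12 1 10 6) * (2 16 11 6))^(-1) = (0 6 11 15 7)(1 12 2 10)(3 13 16)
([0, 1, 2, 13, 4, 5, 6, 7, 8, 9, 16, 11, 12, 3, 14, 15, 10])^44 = [0, 1, 2, 3, 4, 5, 6, 7, 8, 9, 10, 11, 12, 13, 14, 15, 16]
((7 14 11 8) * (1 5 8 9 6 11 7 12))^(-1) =(1 12 8 5)(6 9 11)(7 14)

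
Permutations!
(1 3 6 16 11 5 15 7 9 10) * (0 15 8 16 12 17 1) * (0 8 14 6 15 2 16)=(0 2 16 11 5 14 6 12 17 1 3 15 7 9 10 8)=[2, 3, 16, 15, 4, 14, 12, 9, 0, 10, 8, 5, 17, 13, 6, 7, 11, 1]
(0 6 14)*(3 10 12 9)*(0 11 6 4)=(0 4)(3 10 12 9)(6 14 11)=[4, 1, 2, 10, 0, 5, 14, 7, 8, 3, 12, 6, 9, 13, 11]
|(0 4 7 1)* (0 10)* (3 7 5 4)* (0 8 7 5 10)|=|(0 3 5 4 10 8 7 1)|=8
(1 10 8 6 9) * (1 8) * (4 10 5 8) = (1 5 8 6 9 4 10) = [0, 5, 2, 3, 10, 8, 9, 7, 6, 4, 1]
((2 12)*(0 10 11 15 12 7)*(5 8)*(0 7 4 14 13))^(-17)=((0 10 11 15 12 2 4 14 13)(5 8))^(-17)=(0 10 11 15 12 2 4 14 13)(5 8)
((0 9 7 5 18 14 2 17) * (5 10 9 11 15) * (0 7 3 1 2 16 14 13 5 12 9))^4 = ((0 11 15 12 9 3 1 2 17 7 10)(5 18 13)(14 16))^4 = (0 9 17 11 3 7 15 1 10 12 2)(5 18 13)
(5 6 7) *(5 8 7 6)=(7 8)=[0, 1, 2, 3, 4, 5, 6, 8, 7]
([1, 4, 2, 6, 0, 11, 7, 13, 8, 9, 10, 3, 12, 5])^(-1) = (0 4 1)(3 11 5 13 7 6)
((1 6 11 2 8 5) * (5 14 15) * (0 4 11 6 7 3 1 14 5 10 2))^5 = (0 11 4)(1 3 7)(2 10 15 14 5 8)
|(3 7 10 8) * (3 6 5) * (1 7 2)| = 8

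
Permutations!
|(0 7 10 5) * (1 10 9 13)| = |(0 7 9 13 1 10 5)| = 7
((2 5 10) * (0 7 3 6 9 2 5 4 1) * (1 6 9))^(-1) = (0 1 6 4 2 9 3 7)(5 10)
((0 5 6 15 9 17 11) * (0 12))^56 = ((0 5 6 15 9 17 11 12))^56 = (17)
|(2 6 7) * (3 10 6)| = 5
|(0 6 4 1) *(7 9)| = 4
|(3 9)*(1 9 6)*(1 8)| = 5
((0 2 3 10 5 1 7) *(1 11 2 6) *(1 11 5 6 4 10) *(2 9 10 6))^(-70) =(11)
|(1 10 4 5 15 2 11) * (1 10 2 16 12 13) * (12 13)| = 9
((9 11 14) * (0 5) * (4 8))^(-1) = ((0 5)(4 8)(9 11 14))^(-1) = (0 5)(4 8)(9 14 11)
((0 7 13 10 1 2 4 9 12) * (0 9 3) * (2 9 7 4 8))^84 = ((0 4 3)(1 9 12 7 13 10)(2 8))^84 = (13)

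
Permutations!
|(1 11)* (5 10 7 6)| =4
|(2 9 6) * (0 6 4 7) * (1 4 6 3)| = |(0 3 1 4 7)(2 9 6)| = 15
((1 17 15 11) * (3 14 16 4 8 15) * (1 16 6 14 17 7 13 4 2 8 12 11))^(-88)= (17)(1 13 12 16 8)(2 15 7 4 11)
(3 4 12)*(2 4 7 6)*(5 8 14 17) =(2 4 12 3 7 6)(5 8 14 17) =[0, 1, 4, 7, 12, 8, 2, 6, 14, 9, 10, 11, 3, 13, 17, 15, 16, 5]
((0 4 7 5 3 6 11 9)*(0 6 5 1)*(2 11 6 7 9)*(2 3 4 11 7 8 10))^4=(0 4 2 11 9 7 3 8 1 5 10)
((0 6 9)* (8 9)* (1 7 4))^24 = (9)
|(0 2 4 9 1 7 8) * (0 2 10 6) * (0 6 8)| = 8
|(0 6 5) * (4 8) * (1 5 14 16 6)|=6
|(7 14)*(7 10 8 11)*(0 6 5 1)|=|(0 6 5 1)(7 14 10 8 11)|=20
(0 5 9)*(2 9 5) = [2, 1, 9, 3, 4, 5, 6, 7, 8, 0] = (0 2 9)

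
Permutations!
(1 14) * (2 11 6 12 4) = (1 14)(2 11 6 12 4) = [0, 14, 11, 3, 2, 5, 12, 7, 8, 9, 10, 6, 4, 13, 1]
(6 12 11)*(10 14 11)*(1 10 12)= (1 10 14 11 6)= [0, 10, 2, 3, 4, 5, 1, 7, 8, 9, 14, 6, 12, 13, 11]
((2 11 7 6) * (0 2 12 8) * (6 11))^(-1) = ((0 2 6 12 8)(7 11))^(-1) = (0 8 12 6 2)(7 11)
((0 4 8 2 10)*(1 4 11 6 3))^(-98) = (0 11 6 3 1 4 8 2 10)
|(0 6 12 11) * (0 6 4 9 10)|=12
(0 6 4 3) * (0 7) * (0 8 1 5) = (0 6 4 3 7 8 1 5) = [6, 5, 2, 7, 3, 0, 4, 8, 1]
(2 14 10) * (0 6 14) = (0 6 14 10 2) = [6, 1, 0, 3, 4, 5, 14, 7, 8, 9, 2, 11, 12, 13, 10]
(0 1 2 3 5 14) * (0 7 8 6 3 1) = [0, 2, 1, 5, 4, 14, 3, 8, 6, 9, 10, 11, 12, 13, 7] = (1 2)(3 5 14 7 8 6)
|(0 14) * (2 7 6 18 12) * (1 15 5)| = |(0 14)(1 15 5)(2 7 6 18 12)| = 30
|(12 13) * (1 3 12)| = 4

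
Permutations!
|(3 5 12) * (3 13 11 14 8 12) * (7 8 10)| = 14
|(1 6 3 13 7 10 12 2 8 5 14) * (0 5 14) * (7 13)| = |(0 5)(1 6 3 7 10 12 2 8 14)| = 18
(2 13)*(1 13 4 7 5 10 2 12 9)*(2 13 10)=[0, 10, 4, 3, 7, 2, 6, 5, 8, 1, 13, 11, 9, 12]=(1 10 13 12 9)(2 4 7 5)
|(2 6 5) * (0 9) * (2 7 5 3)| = 6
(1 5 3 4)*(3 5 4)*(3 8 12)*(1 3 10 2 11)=(1 4 3 8 12 10 2 11)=[0, 4, 11, 8, 3, 5, 6, 7, 12, 9, 2, 1, 10]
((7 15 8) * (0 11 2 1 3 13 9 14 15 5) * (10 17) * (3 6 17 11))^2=((0 3 13 9 14 15 8 7 5)(1 6 17 10 11 2))^2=(0 13 14 8 5 3 9 15 7)(1 17 11)(2 6 10)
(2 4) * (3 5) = (2 4)(3 5) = [0, 1, 4, 5, 2, 3]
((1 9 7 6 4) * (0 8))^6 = ((0 8)(1 9 7 6 4))^6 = (1 9 7 6 4)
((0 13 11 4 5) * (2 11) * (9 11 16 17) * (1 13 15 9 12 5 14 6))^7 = (0 1)(2 9)(4 17)(5 6)(11 16)(12 14)(13 15)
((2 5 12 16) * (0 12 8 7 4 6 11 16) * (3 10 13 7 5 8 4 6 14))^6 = (2 10)(3 16)(4 6)(5 7)(8 13)(11 14)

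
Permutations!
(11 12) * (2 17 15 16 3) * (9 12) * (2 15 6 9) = (2 17 6 9 12 11)(3 15 16) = [0, 1, 17, 15, 4, 5, 9, 7, 8, 12, 10, 2, 11, 13, 14, 16, 3, 6]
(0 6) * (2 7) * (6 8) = (0 8 6)(2 7) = [8, 1, 7, 3, 4, 5, 0, 2, 6]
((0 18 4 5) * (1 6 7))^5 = ((0 18 4 5)(1 6 7))^5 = (0 18 4 5)(1 7 6)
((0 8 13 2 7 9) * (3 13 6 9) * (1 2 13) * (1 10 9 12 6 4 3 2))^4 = (13)(0 10 4)(3 8 9)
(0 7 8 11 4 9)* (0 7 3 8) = (0 3 8 11 4 9 7) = [3, 1, 2, 8, 9, 5, 6, 0, 11, 7, 10, 4]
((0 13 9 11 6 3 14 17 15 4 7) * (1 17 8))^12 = (0 7 4 15 17 1 8 14 3 6 11 9 13)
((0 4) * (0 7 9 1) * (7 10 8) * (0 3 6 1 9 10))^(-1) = (0 4)(1 6 3)(7 8 10)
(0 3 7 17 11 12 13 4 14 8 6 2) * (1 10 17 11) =(0 3 7 11 12 13 4 14 8 6 2)(1 10 17) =[3, 10, 0, 7, 14, 5, 2, 11, 6, 9, 17, 12, 13, 4, 8, 15, 16, 1]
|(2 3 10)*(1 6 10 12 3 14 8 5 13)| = 8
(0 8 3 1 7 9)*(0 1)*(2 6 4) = (0 8 3)(1 7 9)(2 6 4) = [8, 7, 6, 0, 2, 5, 4, 9, 3, 1]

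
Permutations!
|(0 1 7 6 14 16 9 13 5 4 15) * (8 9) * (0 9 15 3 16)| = |(0 1 7 6 14)(3 16 8 15 9 13 5 4)| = 40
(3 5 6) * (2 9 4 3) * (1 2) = [0, 2, 9, 5, 3, 6, 1, 7, 8, 4] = (1 2 9 4 3 5 6)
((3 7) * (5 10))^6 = (10)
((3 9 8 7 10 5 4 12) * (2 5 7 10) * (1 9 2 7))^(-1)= ((1 9 8 10)(2 5 4 12 3))^(-1)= (1 10 8 9)(2 3 12 4 5)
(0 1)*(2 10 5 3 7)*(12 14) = (0 1)(2 10 5 3 7)(12 14) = [1, 0, 10, 7, 4, 3, 6, 2, 8, 9, 5, 11, 14, 13, 12]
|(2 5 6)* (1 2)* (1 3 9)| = 6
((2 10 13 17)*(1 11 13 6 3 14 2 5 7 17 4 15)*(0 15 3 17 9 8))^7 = (0 14 9 4 5 11 6 15 2 8 3 7 13 17 1 10)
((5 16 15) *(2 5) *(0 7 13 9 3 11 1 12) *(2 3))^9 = (0 11 16 9)(1 15 2 7)(3 5 13 12)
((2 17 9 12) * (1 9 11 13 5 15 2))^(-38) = (1 9 12)(2 5 11)(13 17 15)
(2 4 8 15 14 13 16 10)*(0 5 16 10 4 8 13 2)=[5, 1, 8, 3, 13, 16, 6, 7, 15, 9, 0, 11, 12, 10, 2, 14, 4]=(0 5 16 4 13 10)(2 8 15 14)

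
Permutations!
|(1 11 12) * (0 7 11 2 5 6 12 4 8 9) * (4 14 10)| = 40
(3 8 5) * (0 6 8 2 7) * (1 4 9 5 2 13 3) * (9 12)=(0 6 8 2 7)(1 4 12 9 5)(3 13)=[6, 4, 7, 13, 12, 1, 8, 0, 2, 5, 10, 11, 9, 3]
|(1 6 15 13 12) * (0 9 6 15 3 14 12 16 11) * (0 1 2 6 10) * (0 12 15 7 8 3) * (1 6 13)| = 18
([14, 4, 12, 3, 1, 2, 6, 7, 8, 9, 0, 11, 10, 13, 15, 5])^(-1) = (0 10 12 2 5 15 14)(1 4)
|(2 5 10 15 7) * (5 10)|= 4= |(2 10 15 7)|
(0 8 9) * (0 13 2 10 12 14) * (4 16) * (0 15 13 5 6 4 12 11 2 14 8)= [0, 1, 10, 3, 16, 6, 4, 7, 9, 5, 11, 2, 8, 14, 15, 13, 12]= (2 10 11)(4 16 12 8 9 5 6)(13 14 15)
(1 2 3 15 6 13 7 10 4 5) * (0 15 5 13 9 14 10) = (0 15 6 9 14 10 4 13 7)(1 2 3 5) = [15, 2, 3, 5, 13, 1, 9, 0, 8, 14, 4, 11, 12, 7, 10, 6]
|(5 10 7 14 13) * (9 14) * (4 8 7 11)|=9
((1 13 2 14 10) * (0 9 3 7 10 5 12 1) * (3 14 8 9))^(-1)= (0 10 7 3)(1 12 5 14 9 8 2 13)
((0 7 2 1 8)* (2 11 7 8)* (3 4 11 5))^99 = ((0 8)(1 2)(3 4 11 7 5))^99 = (0 8)(1 2)(3 5 7 11 4)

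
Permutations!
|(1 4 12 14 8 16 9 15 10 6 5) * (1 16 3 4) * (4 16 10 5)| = 11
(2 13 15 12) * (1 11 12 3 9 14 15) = (1 11 12 2 13)(3 9 14 15) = [0, 11, 13, 9, 4, 5, 6, 7, 8, 14, 10, 12, 2, 1, 15, 3]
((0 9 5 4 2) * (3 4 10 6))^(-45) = (0 10 4 9 6 2 5 3)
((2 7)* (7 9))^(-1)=((2 9 7))^(-1)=(2 7 9)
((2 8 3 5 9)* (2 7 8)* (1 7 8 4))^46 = (1 7 4)(3 9)(5 8)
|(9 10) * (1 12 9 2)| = 5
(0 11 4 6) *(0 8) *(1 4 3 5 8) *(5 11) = [5, 4, 2, 11, 6, 8, 1, 7, 0, 9, 10, 3] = (0 5 8)(1 4 6)(3 11)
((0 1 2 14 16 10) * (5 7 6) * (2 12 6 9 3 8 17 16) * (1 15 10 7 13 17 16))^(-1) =((0 15 10)(1 12 6 5 13 17)(2 14)(3 8 16 7 9))^(-1) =(0 10 15)(1 17 13 5 6 12)(2 14)(3 9 7 16 8)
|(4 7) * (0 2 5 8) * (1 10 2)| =6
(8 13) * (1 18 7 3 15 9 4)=(1 18 7 3 15 9 4)(8 13)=[0, 18, 2, 15, 1, 5, 6, 3, 13, 4, 10, 11, 12, 8, 14, 9, 16, 17, 7]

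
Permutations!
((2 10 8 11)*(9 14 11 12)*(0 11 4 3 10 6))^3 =((0 11 2 6)(3 10 8 12 9 14 4))^3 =(0 6 2 11)(3 12 4 8 14 10 9)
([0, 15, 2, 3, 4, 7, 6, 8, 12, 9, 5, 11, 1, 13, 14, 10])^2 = [0, 10, 2, 3, 4, 8, 6, 12, 1, 9, 7, 11, 15, 13, 14, 5]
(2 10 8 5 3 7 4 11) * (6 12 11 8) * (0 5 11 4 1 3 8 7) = (0 5 8 11 2 10 6 12 4 7 1 3) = [5, 3, 10, 0, 7, 8, 12, 1, 11, 9, 6, 2, 4]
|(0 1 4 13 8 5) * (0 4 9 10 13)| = 8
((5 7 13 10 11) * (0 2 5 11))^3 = (0 7)(2 13)(5 10)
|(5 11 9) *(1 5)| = |(1 5 11 9)| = 4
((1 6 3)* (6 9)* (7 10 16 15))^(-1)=((1 9 6 3)(7 10 16 15))^(-1)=(1 3 6 9)(7 15 16 10)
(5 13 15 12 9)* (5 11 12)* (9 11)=(5 13 15)(11 12)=[0, 1, 2, 3, 4, 13, 6, 7, 8, 9, 10, 12, 11, 15, 14, 5]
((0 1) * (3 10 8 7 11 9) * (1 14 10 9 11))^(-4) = (0 10 7)(1 14 8)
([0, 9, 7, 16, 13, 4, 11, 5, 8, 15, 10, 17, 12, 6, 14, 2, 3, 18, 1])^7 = (1 13 15 11 7 18 4 9 6 2 17 5)(3 16)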